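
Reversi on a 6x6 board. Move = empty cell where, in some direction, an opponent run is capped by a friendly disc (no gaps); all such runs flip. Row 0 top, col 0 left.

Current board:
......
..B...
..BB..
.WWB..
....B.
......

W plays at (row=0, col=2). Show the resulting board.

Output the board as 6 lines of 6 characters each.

Place W at (0,2); scan 8 dirs for brackets.
Dir NW: edge -> no flip
Dir N: edge -> no flip
Dir NE: edge -> no flip
Dir W: first cell '.' (not opp) -> no flip
Dir E: first cell '.' (not opp) -> no flip
Dir SW: first cell '.' (not opp) -> no flip
Dir S: opp run (1,2) (2,2) capped by W -> flip
Dir SE: first cell '.' (not opp) -> no flip
All flips: (1,2) (2,2)

Answer: ..W...
..W...
..WB..
.WWB..
....B.
......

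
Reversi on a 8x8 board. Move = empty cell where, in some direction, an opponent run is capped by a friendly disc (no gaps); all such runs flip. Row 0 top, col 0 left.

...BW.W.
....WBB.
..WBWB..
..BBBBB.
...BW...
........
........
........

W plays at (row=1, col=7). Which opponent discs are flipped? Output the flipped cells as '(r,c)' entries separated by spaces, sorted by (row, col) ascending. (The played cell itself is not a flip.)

Dir NW: first cell 'W' (not opp) -> no flip
Dir N: first cell '.' (not opp) -> no flip
Dir NE: edge -> no flip
Dir W: opp run (1,6) (1,5) capped by W -> flip
Dir E: edge -> no flip
Dir SW: first cell '.' (not opp) -> no flip
Dir S: first cell '.' (not opp) -> no flip
Dir SE: edge -> no flip

Answer: (1,5) (1,6)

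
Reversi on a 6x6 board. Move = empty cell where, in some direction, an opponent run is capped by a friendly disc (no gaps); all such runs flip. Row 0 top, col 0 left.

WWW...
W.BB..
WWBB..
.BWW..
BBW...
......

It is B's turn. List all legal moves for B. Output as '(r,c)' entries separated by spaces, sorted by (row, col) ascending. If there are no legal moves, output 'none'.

(0,3): no bracket -> illegal
(1,1): flips 1 -> legal
(2,4): no bracket -> illegal
(3,0): flips 1 -> legal
(3,4): flips 2 -> legal
(4,3): flips 2 -> legal
(4,4): flips 1 -> legal
(5,1): no bracket -> illegal
(5,2): flips 2 -> legal
(5,3): flips 1 -> legal

Answer: (1,1) (3,0) (3,4) (4,3) (4,4) (5,2) (5,3)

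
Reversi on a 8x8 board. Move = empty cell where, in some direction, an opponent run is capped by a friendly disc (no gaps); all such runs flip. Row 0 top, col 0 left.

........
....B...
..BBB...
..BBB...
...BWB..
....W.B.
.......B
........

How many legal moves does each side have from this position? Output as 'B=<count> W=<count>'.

-- B to move --
(3,5): no bracket -> illegal
(5,3): no bracket -> illegal
(5,5): flips 1 -> legal
(6,3): flips 1 -> legal
(6,4): flips 2 -> legal
(6,5): flips 1 -> legal
B mobility = 4
-- W to move --
(0,3): no bracket -> illegal
(0,4): flips 3 -> legal
(0,5): no bracket -> illegal
(1,1): flips 2 -> legal
(1,2): no bracket -> illegal
(1,3): no bracket -> illegal
(1,5): no bracket -> illegal
(2,1): flips 2 -> legal
(2,5): no bracket -> illegal
(3,1): no bracket -> illegal
(3,5): no bracket -> illegal
(3,6): flips 1 -> legal
(4,1): no bracket -> illegal
(4,2): flips 1 -> legal
(4,6): flips 1 -> legal
(4,7): no bracket -> illegal
(5,2): no bracket -> illegal
(5,3): no bracket -> illegal
(5,5): no bracket -> illegal
(5,7): no bracket -> illegal
(6,5): no bracket -> illegal
(6,6): no bracket -> illegal
(7,6): no bracket -> illegal
(7,7): no bracket -> illegal
W mobility = 6

Answer: B=4 W=6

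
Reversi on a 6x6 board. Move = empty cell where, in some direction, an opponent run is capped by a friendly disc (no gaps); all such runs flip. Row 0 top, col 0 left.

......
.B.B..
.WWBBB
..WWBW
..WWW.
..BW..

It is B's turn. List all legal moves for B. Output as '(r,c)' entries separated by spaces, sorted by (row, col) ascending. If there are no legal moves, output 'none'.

Answer: (1,2) (2,0) (3,1) (4,1) (4,5) (5,1) (5,4) (5,5)

Derivation:
(1,0): no bracket -> illegal
(1,2): flips 3 -> legal
(2,0): flips 2 -> legal
(3,0): no bracket -> illegal
(3,1): flips 4 -> legal
(4,1): flips 1 -> legal
(4,5): flips 1 -> legal
(5,1): flips 2 -> legal
(5,4): flips 2 -> legal
(5,5): flips 3 -> legal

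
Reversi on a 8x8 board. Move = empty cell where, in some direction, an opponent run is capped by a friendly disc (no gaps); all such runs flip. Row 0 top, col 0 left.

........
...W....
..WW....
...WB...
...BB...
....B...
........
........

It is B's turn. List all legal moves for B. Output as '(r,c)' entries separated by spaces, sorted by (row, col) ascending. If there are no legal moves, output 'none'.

(0,2): no bracket -> illegal
(0,3): flips 3 -> legal
(0,4): no bracket -> illegal
(1,1): flips 2 -> legal
(1,2): flips 1 -> legal
(1,4): no bracket -> illegal
(2,1): no bracket -> illegal
(2,4): no bracket -> illegal
(3,1): no bracket -> illegal
(3,2): flips 1 -> legal
(4,2): no bracket -> illegal

Answer: (0,3) (1,1) (1,2) (3,2)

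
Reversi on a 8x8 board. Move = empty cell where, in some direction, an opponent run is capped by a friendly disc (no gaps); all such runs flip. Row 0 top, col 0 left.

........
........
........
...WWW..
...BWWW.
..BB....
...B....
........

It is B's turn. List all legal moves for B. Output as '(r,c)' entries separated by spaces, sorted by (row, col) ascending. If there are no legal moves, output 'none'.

(2,2): no bracket -> illegal
(2,3): flips 1 -> legal
(2,4): no bracket -> illegal
(2,5): flips 1 -> legal
(2,6): flips 2 -> legal
(3,2): no bracket -> illegal
(3,6): no bracket -> illegal
(3,7): no bracket -> illegal
(4,2): no bracket -> illegal
(4,7): flips 3 -> legal
(5,4): no bracket -> illegal
(5,5): no bracket -> illegal
(5,6): no bracket -> illegal
(5,7): no bracket -> illegal

Answer: (2,3) (2,5) (2,6) (4,7)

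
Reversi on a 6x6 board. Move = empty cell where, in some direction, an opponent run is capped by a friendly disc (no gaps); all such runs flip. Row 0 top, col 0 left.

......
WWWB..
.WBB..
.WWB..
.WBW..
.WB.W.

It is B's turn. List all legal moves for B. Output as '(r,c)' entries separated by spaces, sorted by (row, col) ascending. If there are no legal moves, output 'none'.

Answer: (0,0) (0,1) (0,2) (2,0) (3,0) (3,4) (4,0) (4,4) (5,0) (5,3)

Derivation:
(0,0): flips 1 -> legal
(0,1): flips 1 -> legal
(0,2): flips 1 -> legal
(0,3): no bracket -> illegal
(2,0): flips 2 -> legal
(3,0): flips 3 -> legal
(3,4): flips 1 -> legal
(4,0): flips 2 -> legal
(4,4): flips 1 -> legal
(4,5): no bracket -> illegal
(5,0): flips 3 -> legal
(5,3): flips 1 -> legal
(5,5): no bracket -> illegal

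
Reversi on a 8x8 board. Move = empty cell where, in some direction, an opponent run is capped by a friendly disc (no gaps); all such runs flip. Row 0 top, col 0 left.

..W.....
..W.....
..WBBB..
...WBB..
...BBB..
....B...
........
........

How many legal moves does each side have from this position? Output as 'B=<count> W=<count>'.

Answer: B=5 W=7

Derivation:
-- B to move --
(0,1): flips 1 -> legal
(0,3): no bracket -> illegal
(1,1): flips 2 -> legal
(1,3): no bracket -> illegal
(2,1): flips 1 -> legal
(3,1): no bracket -> illegal
(3,2): flips 1 -> legal
(4,2): flips 1 -> legal
B mobility = 5
-- W to move --
(1,3): flips 1 -> legal
(1,4): no bracket -> illegal
(1,5): flips 1 -> legal
(1,6): no bracket -> illegal
(2,6): flips 3 -> legal
(3,2): no bracket -> illegal
(3,6): flips 2 -> legal
(4,2): no bracket -> illegal
(4,6): no bracket -> illegal
(5,2): no bracket -> illegal
(5,3): flips 1 -> legal
(5,5): flips 1 -> legal
(5,6): flips 3 -> legal
(6,3): no bracket -> illegal
(6,4): no bracket -> illegal
(6,5): no bracket -> illegal
W mobility = 7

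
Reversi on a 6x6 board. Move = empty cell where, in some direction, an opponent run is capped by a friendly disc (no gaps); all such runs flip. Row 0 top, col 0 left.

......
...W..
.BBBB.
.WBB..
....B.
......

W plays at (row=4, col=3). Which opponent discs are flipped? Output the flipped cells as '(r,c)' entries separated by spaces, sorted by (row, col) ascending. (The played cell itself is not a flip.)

Answer: (2,3) (3,3)

Derivation:
Dir NW: opp run (3,2) (2,1), next='.' -> no flip
Dir N: opp run (3,3) (2,3) capped by W -> flip
Dir NE: first cell '.' (not opp) -> no flip
Dir W: first cell '.' (not opp) -> no flip
Dir E: opp run (4,4), next='.' -> no flip
Dir SW: first cell '.' (not opp) -> no flip
Dir S: first cell '.' (not opp) -> no flip
Dir SE: first cell '.' (not opp) -> no flip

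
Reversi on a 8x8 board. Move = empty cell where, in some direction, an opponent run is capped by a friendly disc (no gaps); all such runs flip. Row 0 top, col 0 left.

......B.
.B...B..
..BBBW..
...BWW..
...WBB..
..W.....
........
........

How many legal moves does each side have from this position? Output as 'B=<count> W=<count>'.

-- B to move --
(1,4): no bracket -> illegal
(1,6): no bracket -> illegal
(2,6): flips 2 -> legal
(3,2): no bracket -> illegal
(3,6): flips 2 -> legal
(4,1): no bracket -> illegal
(4,2): flips 1 -> legal
(4,6): flips 1 -> legal
(5,1): no bracket -> illegal
(5,3): flips 1 -> legal
(5,4): no bracket -> illegal
(6,1): no bracket -> illegal
(6,2): no bracket -> illegal
(6,3): no bracket -> illegal
B mobility = 5
-- W to move --
(0,0): no bracket -> illegal
(0,1): no bracket -> illegal
(0,2): no bracket -> illegal
(0,4): no bracket -> illegal
(0,5): flips 1 -> legal
(0,7): no bracket -> illegal
(1,0): no bracket -> illegal
(1,2): flips 1 -> legal
(1,3): flips 3 -> legal
(1,4): flips 1 -> legal
(1,6): no bracket -> illegal
(1,7): no bracket -> illegal
(2,0): no bracket -> illegal
(2,1): flips 3 -> legal
(2,6): no bracket -> illegal
(3,1): no bracket -> illegal
(3,2): flips 1 -> legal
(3,6): no bracket -> illegal
(4,2): no bracket -> illegal
(4,6): flips 2 -> legal
(5,3): flips 1 -> legal
(5,4): flips 1 -> legal
(5,5): flips 1 -> legal
(5,6): flips 1 -> legal
W mobility = 11

Answer: B=5 W=11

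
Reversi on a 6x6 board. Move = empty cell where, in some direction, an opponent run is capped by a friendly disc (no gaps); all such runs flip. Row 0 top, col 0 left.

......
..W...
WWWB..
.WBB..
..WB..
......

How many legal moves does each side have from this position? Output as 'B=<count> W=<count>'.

Answer: B=8 W=4

Derivation:
-- B to move --
(0,1): flips 1 -> legal
(0,2): flips 2 -> legal
(0,3): no bracket -> illegal
(1,0): flips 1 -> legal
(1,1): flips 1 -> legal
(1,3): no bracket -> illegal
(3,0): flips 1 -> legal
(4,0): no bracket -> illegal
(4,1): flips 1 -> legal
(5,1): flips 1 -> legal
(5,2): flips 1 -> legal
(5,3): no bracket -> illegal
B mobility = 8
-- W to move --
(1,3): no bracket -> illegal
(1,4): no bracket -> illegal
(2,4): flips 2 -> legal
(3,4): flips 3 -> legal
(4,1): no bracket -> illegal
(4,4): flips 2 -> legal
(5,2): no bracket -> illegal
(5,3): no bracket -> illegal
(5,4): flips 2 -> legal
W mobility = 4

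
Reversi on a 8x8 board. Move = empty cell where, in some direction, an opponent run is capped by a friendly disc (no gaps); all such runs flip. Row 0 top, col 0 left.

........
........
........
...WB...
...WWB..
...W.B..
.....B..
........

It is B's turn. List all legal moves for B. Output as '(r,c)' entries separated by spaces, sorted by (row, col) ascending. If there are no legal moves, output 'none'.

Answer: (2,2) (3,2) (4,2) (5,2) (5,4)

Derivation:
(2,2): flips 2 -> legal
(2,3): no bracket -> illegal
(2,4): no bracket -> illegal
(3,2): flips 1 -> legal
(3,5): no bracket -> illegal
(4,2): flips 2 -> legal
(5,2): flips 1 -> legal
(5,4): flips 1 -> legal
(6,2): no bracket -> illegal
(6,3): no bracket -> illegal
(6,4): no bracket -> illegal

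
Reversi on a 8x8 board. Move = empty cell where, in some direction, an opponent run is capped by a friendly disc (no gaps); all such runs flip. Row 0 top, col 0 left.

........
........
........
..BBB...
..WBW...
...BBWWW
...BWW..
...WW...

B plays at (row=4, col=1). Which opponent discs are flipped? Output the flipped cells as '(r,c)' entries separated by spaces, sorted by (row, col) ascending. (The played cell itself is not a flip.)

Answer: (4,2)

Derivation:
Dir NW: first cell '.' (not opp) -> no flip
Dir N: first cell '.' (not opp) -> no flip
Dir NE: first cell 'B' (not opp) -> no flip
Dir W: first cell '.' (not opp) -> no flip
Dir E: opp run (4,2) capped by B -> flip
Dir SW: first cell '.' (not opp) -> no flip
Dir S: first cell '.' (not opp) -> no flip
Dir SE: first cell '.' (not opp) -> no flip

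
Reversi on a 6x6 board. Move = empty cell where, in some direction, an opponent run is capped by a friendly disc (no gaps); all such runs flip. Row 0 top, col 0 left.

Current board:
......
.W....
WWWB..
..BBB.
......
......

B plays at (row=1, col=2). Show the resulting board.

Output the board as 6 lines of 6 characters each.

Place B at (1,2); scan 8 dirs for brackets.
Dir NW: first cell '.' (not opp) -> no flip
Dir N: first cell '.' (not opp) -> no flip
Dir NE: first cell '.' (not opp) -> no flip
Dir W: opp run (1,1), next='.' -> no flip
Dir E: first cell '.' (not opp) -> no flip
Dir SW: opp run (2,1), next='.' -> no flip
Dir S: opp run (2,2) capped by B -> flip
Dir SE: first cell 'B' (not opp) -> no flip
All flips: (2,2)

Answer: ......
.WB...
WWBB..
..BBB.
......
......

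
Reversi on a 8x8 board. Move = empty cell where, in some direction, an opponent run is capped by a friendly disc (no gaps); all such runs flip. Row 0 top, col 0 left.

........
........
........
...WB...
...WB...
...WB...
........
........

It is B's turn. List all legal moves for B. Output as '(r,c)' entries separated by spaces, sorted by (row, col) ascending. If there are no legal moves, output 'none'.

Answer: (2,2) (3,2) (4,2) (5,2) (6,2)

Derivation:
(2,2): flips 1 -> legal
(2,3): no bracket -> illegal
(2,4): no bracket -> illegal
(3,2): flips 2 -> legal
(4,2): flips 1 -> legal
(5,2): flips 2 -> legal
(6,2): flips 1 -> legal
(6,3): no bracket -> illegal
(6,4): no bracket -> illegal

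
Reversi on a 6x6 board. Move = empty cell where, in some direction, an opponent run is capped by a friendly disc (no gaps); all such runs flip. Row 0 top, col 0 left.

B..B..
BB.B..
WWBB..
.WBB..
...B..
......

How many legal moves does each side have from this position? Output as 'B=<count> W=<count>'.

-- B to move --
(1,2): no bracket -> illegal
(3,0): flips 2 -> legal
(4,0): flips 1 -> legal
(4,1): flips 2 -> legal
(4,2): no bracket -> illegal
B mobility = 3
-- W to move --
(0,1): flips 1 -> legal
(0,2): flips 1 -> legal
(0,4): flips 2 -> legal
(1,2): no bracket -> illegal
(1,4): no bracket -> illegal
(2,4): flips 2 -> legal
(3,4): flips 2 -> legal
(4,1): no bracket -> illegal
(4,2): no bracket -> illegal
(4,4): no bracket -> illegal
(5,2): no bracket -> illegal
(5,3): no bracket -> illegal
(5,4): flips 2 -> legal
W mobility = 6

Answer: B=3 W=6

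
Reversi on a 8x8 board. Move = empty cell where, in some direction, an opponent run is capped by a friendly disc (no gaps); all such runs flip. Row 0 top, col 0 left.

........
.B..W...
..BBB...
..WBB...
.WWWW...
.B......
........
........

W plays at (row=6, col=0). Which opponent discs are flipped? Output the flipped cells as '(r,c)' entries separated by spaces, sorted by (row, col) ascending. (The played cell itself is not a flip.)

Dir NW: edge -> no flip
Dir N: first cell '.' (not opp) -> no flip
Dir NE: opp run (5,1) capped by W -> flip
Dir W: edge -> no flip
Dir E: first cell '.' (not opp) -> no flip
Dir SW: edge -> no flip
Dir S: first cell '.' (not opp) -> no flip
Dir SE: first cell '.' (not opp) -> no flip

Answer: (5,1)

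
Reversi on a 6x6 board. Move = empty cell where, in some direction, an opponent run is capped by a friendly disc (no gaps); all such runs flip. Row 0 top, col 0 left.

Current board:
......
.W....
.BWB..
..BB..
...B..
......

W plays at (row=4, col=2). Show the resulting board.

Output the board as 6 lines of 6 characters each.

Answer: ......
.W....
.BWB..
..WB..
..WB..
......

Derivation:
Place W at (4,2); scan 8 dirs for brackets.
Dir NW: first cell '.' (not opp) -> no flip
Dir N: opp run (3,2) capped by W -> flip
Dir NE: opp run (3,3), next='.' -> no flip
Dir W: first cell '.' (not opp) -> no flip
Dir E: opp run (4,3), next='.' -> no flip
Dir SW: first cell '.' (not opp) -> no flip
Dir S: first cell '.' (not opp) -> no flip
Dir SE: first cell '.' (not opp) -> no flip
All flips: (3,2)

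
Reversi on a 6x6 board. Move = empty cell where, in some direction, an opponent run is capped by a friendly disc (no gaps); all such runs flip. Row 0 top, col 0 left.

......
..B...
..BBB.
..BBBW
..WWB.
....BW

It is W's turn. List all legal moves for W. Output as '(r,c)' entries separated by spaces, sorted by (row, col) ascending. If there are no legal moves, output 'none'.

Answer: (0,2) (1,1) (1,3) (1,5) (2,1) (2,5) (3,1) (4,5) (5,3)

Derivation:
(0,1): no bracket -> illegal
(0,2): flips 3 -> legal
(0,3): no bracket -> illegal
(1,1): flips 3 -> legal
(1,3): flips 3 -> legal
(1,4): no bracket -> illegal
(1,5): flips 2 -> legal
(2,1): flips 1 -> legal
(2,5): flips 1 -> legal
(3,1): flips 3 -> legal
(4,1): no bracket -> illegal
(4,5): flips 1 -> legal
(5,3): flips 2 -> legal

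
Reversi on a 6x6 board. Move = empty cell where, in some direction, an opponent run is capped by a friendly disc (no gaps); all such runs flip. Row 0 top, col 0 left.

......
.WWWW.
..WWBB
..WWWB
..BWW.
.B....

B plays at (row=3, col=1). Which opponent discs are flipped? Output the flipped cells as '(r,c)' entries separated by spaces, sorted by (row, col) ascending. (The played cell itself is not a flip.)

Dir NW: first cell '.' (not opp) -> no flip
Dir N: first cell '.' (not opp) -> no flip
Dir NE: opp run (2,2) (1,3), next='.' -> no flip
Dir W: first cell '.' (not opp) -> no flip
Dir E: opp run (3,2) (3,3) (3,4) capped by B -> flip
Dir SW: first cell '.' (not opp) -> no flip
Dir S: first cell '.' (not opp) -> no flip
Dir SE: first cell 'B' (not opp) -> no flip

Answer: (3,2) (3,3) (3,4)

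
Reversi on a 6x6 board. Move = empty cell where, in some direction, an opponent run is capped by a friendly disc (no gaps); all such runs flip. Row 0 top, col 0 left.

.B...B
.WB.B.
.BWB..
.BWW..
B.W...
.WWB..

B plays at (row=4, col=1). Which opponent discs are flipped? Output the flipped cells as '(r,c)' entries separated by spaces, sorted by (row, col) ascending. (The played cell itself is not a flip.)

Answer: (3,2)

Derivation:
Dir NW: first cell '.' (not opp) -> no flip
Dir N: first cell 'B' (not opp) -> no flip
Dir NE: opp run (3,2) capped by B -> flip
Dir W: first cell 'B' (not opp) -> no flip
Dir E: opp run (4,2), next='.' -> no flip
Dir SW: first cell '.' (not opp) -> no flip
Dir S: opp run (5,1), next=edge -> no flip
Dir SE: opp run (5,2), next=edge -> no flip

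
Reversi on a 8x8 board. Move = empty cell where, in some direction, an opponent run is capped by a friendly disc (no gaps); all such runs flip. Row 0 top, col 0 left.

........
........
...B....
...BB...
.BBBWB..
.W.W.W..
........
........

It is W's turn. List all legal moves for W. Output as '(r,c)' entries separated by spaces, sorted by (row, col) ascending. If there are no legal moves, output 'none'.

(1,2): no bracket -> illegal
(1,3): flips 3 -> legal
(1,4): no bracket -> illegal
(2,2): flips 1 -> legal
(2,4): flips 3 -> legal
(2,5): no bracket -> illegal
(3,0): no bracket -> illegal
(3,1): flips 2 -> legal
(3,2): no bracket -> illegal
(3,5): flips 1 -> legal
(3,6): no bracket -> illegal
(4,0): flips 3 -> legal
(4,6): flips 1 -> legal
(5,0): no bracket -> illegal
(5,2): no bracket -> illegal
(5,4): no bracket -> illegal
(5,6): no bracket -> illegal

Answer: (1,3) (2,2) (2,4) (3,1) (3,5) (4,0) (4,6)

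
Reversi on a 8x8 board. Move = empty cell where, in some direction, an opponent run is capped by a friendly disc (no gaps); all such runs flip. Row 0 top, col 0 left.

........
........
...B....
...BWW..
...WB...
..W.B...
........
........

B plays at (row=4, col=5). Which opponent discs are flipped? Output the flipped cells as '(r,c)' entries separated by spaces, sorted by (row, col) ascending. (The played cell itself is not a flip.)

Answer: (3,4)

Derivation:
Dir NW: opp run (3,4) capped by B -> flip
Dir N: opp run (3,5), next='.' -> no flip
Dir NE: first cell '.' (not opp) -> no flip
Dir W: first cell 'B' (not opp) -> no flip
Dir E: first cell '.' (not opp) -> no flip
Dir SW: first cell 'B' (not opp) -> no flip
Dir S: first cell '.' (not opp) -> no flip
Dir SE: first cell '.' (not opp) -> no flip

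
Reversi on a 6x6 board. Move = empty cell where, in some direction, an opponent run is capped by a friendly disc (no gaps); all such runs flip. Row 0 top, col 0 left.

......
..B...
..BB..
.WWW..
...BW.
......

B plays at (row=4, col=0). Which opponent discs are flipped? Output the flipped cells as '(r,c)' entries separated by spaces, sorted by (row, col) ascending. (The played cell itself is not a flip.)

Dir NW: edge -> no flip
Dir N: first cell '.' (not opp) -> no flip
Dir NE: opp run (3,1) capped by B -> flip
Dir W: edge -> no flip
Dir E: first cell '.' (not opp) -> no flip
Dir SW: edge -> no flip
Dir S: first cell '.' (not opp) -> no flip
Dir SE: first cell '.' (not opp) -> no flip

Answer: (3,1)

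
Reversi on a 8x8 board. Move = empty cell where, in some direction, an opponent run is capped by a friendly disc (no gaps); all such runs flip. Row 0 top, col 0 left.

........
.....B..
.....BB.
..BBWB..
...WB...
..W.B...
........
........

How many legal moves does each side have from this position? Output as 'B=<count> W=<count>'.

Answer: B=4 W=8

Derivation:
-- B to move --
(2,3): no bracket -> illegal
(2,4): flips 1 -> legal
(4,1): no bracket -> illegal
(4,2): flips 1 -> legal
(4,5): no bracket -> illegal
(5,1): no bracket -> illegal
(5,3): flips 1 -> legal
(6,1): flips 3 -> legal
(6,2): no bracket -> illegal
(6,3): no bracket -> illegal
B mobility = 4
-- W to move --
(0,4): no bracket -> illegal
(0,5): no bracket -> illegal
(0,6): no bracket -> illegal
(1,4): no bracket -> illegal
(1,6): flips 1 -> legal
(1,7): no bracket -> illegal
(2,1): flips 1 -> legal
(2,2): no bracket -> illegal
(2,3): flips 1 -> legal
(2,4): no bracket -> illegal
(2,7): no bracket -> illegal
(3,1): flips 2 -> legal
(3,6): flips 1 -> legal
(3,7): no bracket -> illegal
(4,1): no bracket -> illegal
(4,2): no bracket -> illegal
(4,5): flips 1 -> legal
(4,6): no bracket -> illegal
(5,3): no bracket -> illegal
(5,5): no bracket -> illegal
(6,3): no bracket -> illegal
(6,4): flips 2 -> legal
(6,5): flips 1 -> legal
W mobility = 8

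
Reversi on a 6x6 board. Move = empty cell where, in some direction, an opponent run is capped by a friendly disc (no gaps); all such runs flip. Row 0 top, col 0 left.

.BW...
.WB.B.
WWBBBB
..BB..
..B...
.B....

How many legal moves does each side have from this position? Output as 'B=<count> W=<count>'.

Answer: B=5 W=6

Derivation:
-- B to move --
(0,0): flips 1 -> legal
(0,3): flips 1 -> legal
(1,0): flips 2 -> legal
(1,3): no bracket -> illegal
(3,0): flips 1 -> legal
(3,1): flips 2 -> legal
B mobility = 5
-- W to move --
(0,0): flips 1 -> legal
(0,3): flips 1 -> legal
(0,4): no bracket -> illegal
(0,5): no bracket -> illegal
(1,0): no bracket -> illegal
(1,3): flips 1 -> legal
(1,5): no bracket -> illegal
(3,1): no bracket -> illegal
(3,4): no bracket -> illegal
(3,5): no bracket -> illegal
(4,0): no bracket -> illegal
(4,1): no bracket -> illegal
(4,3): flips 1 -> legal
(4,4): flips 2 -> legal
(5,0): no bracket -> illegal
(5,2): flips 4 -> legal
(5,3): no bracket -> illegal
W mobility = 6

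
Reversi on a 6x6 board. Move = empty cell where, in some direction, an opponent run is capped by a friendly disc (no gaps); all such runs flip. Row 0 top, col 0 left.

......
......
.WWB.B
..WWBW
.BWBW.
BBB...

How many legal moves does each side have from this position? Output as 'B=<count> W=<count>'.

-- B to move --
(1,0): flips 2 -> legal
(1,1): no bracket -> illegal
(1,2): flips 3 -> legal
(1,3): no bracket -> illegal
(2,0): flips 2 -> legal
(2,4): flips 2 -> legal
(3,0): no bracket -> illegal
(3,1): flips 2 -> legal
(4,5): flips 2 -> legal
(5,3): no bracket -> illegal
(5,4): flips 1 -> legal
(5,5): no bracket -> illegal
B mobility = 7
-- W to move --
(1,2): no bracket -> illegal
(1,3): flips 1 -> legal
(1,4): flips 1 -> legal
(1,5): flips 1 -> legal
(2,4): flips 2 -> legal
(3,0): no bracket -> illegal
(3,1): no bracket -> illegal
(4,0): flips 1 -> legal
(4,5): no bracket -> illegal
(5,3): flips 1 -> legal
(5,4): flips 1 -> legal
W mobility = 7

Answer: B=7 W=7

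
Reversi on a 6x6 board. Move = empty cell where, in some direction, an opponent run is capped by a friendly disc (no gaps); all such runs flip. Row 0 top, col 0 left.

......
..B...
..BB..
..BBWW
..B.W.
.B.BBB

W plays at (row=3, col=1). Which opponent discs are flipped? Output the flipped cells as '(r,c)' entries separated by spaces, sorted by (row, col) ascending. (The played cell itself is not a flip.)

Dir NW: first cell '.' (not opp) -> no flip
Dir N: first cell '.' (not opp) -> no flip
Dir NE: opp run (2,2), next='.' -> no flip
Dir W: first cell '.' (not opp) -> no flip
Dir E: opp run (3,2) (3,3) capped by W -> flip
Dir SW: first cell '.' (not opp) -> no flip
Dir S: first cell '.' (not opp) -> no flip
Dir SE: opp run (4,2) (5,3), next=edge -> no flip

Answer: (3,2) (3,3)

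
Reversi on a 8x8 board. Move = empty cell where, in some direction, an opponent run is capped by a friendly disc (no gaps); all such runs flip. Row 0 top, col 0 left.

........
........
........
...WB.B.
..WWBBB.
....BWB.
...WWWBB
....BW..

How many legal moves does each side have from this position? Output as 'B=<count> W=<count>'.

Answer: B=8 W=10

Derivation:
-- B to move --
(2,2): flips 1 -> legal
(2,3): no bracket -> illegal
(2,4): no bracket -> illegal
(3,1): no bracket -> illegal
(3,2): flips 2 -> legal
(4,1): flips 2 -> legal
(5,1): no bracket -> illegal
(5,2): flips 2 -> legal
(5,3): no bracket -> illegal
(6,2): flips 3 -> legal
(7,2): flips 1 -> legal
(7,3): flips 2 -> legal
(7,6): flips 2 -> legal
B mobility = 8
-- W to move --
(2,3): no bracket -> illegal
(2,4): flips 3 -> legal
(2,5): flips 1 -> legal
(2,6): no bracket -> illegal
(2,7): flips 3 -> legal
(3,5): flips 2 -> legal
(3,7): flips 1 -> legal
(4,7): flips 4 -> legal
(5,3): flips 1 -> legal
(5,7): flips 2 -> legal
(7,3): flips 1 -> legal
(7,6): no bracket -> illegal
(7,7): flips 1 -> legal
W mobility = 10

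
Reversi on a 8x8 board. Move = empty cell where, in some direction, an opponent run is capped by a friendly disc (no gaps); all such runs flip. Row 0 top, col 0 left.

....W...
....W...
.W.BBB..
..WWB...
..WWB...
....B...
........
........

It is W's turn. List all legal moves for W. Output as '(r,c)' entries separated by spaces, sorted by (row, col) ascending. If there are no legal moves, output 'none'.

(1,2): no bracket -> illegal
(1,3): flips 1 -> legal
(1,5): flips 1 -> legal
(1,6): flips 2 -> legal
(2,2): no bracket -> illegal
(2,6): no bracket -> illegal
(3,5): flips 1 -> legal
(3,6): flips 1 -> legal
(4,5): flips 1 -> legal
(5,3): no bracket -> illegal
(5,5): flips 1 -> legal
(6,3): no bracket -> illegal
(6,4): flips 4 -> legal
(6,5): flips 1 -> legal

Answer: (1,3) (1,5) (1,6) (3,5) (3,6) (4,5) (5,5) (6,4) (6,5)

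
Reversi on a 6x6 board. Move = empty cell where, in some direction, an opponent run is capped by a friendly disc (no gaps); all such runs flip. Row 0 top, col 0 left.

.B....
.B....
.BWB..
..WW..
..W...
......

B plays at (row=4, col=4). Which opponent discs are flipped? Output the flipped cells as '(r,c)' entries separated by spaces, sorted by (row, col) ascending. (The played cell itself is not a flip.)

Answer: (2,2) (3,3)

Derivation:
Dir NW: opp run (3,3) (2,2) capped by B -> flip
Dir N: first cell '.' (not opp) -> no flip
Dir NE: first cell '.' (not opp) -> no flip
Dir W: first cell '.' (not opp) -> no flip
Dir E: first cell '.' (not opp) -> no flip
Dir SW: first cell '.' (not opp) -> no flip
Dir S: first cell '.' (not opp) -> no flip
Dir SE: first cell '.' (not opp) -> no flip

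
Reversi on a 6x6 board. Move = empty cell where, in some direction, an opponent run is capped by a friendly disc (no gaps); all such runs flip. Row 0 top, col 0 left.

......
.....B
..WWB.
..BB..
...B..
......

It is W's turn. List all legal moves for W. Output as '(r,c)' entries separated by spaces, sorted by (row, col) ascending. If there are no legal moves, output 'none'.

Answer: (2,5) (4,1) (4,2) (4,4) (5,3)

Derivation:
(0,4): no bracket -> illegal
(0,5): no bracket -> illegal
(1,3): no bracket -> illegal
(1,4): no bracket -> illegal
(2,1): no bracket -> illegal
(2,5): flips 1 -> legal
(3,1): no bracket -> illegal
(3,4): no bracket -> illegal
(3,5): no bracket -> illegal
(4,1): flips 1 -> legal
(4,2): flips 1 -> legal
(4,4): flips 1 -> legal
(5,2): no bracket -> illegal
(5,3): flips 2 -> legal
(5,4): no bracket -> illegal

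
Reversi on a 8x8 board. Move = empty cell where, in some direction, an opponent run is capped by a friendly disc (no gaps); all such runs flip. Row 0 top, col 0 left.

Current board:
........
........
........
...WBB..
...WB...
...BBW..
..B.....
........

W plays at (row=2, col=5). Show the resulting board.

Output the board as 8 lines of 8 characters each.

Answer: ........
........
.....W..
...WWB..
...WB...
...BBW..
..B.....
........

Derivation:
Place W at (2,5); scan 8 dirs for brackets.
Dir NW: first cell '.' (not opp) -> no flip
Dir N: first cell '.' (not opp) -> no flip
Dir NE: first cell '.' (not opp) -> no flip
Dir W: first cell '.' (not opp) -> no flip
Dir E: first cell '.' (not opp) -> no flip
Dir SW: opp run (3,4) capped by W -> flip
Dir S: opp run (3,5), next='.' -> no flip
Dir SE: first cell '.' (not opp) -> no flip
All flips: (3,4)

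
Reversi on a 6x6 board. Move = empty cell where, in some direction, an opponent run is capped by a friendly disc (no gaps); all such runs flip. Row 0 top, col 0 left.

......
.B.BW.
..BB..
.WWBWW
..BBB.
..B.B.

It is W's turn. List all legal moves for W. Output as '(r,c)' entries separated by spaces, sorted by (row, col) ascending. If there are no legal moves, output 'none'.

(0,0): no bracket -> illegal
(0,1): no bracket -> illegal
(0,2): no bracket -> illegal
(0,3): no bracket -> illegal
(0,4): flips 2 -> legal
(1,0): no bracket -> illegal
(1,2): flips 3 -> legal
(2,0): no bracket -> illegal
(2,1): no bracket -> illegal
(2,4): no bracket -> illegal
(4,1): no bracket -> illegal
(4,5): no bracket -> illegal
(5,1): no bracket -> illegal
(5,3): flips 2 -> legal
(5,5): no bracket -> illegal

Answer: (0,4) (1,2) (5,3)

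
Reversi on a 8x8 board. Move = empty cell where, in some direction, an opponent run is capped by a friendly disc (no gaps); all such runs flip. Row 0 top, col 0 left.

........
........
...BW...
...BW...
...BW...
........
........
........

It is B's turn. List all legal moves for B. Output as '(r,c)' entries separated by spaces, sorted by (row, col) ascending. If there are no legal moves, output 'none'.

(1,3): no bracket -> illegal
(1,4): no bracket -> illegal
(1,5): flips 1 -> legal
(2,5): flips 2 -> legal
(3,5): flips 1 -> legal
(4,5): flips 2 -> legal
(5,3): no bracket -> illegal
(5,4): no bracket -> illegal
(5,5): flips 1 -> legal

Answer: (1,5) (2,5) (3,5) (4,5) (5,5)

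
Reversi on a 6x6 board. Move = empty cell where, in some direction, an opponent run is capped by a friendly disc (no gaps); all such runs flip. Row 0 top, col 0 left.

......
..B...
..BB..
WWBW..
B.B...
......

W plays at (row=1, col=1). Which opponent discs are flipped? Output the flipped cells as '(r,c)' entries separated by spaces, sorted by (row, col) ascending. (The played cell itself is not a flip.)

Answer: (2,2)

Derivation:
Dir NW: first cell '.' (not opp) -> no flip
Dir N: first cell '.' (not opp) -> no flip
Dir NE: first cell '.' (not opp) -> no flip
Dir W: first cell '.' (not opp) -> no flip
Dir E: opp run (1,2), next='.' -> no flip
Dir SW: first cell '.' (not opp) -> no flip
Dir S: first cell '.' (not opp) -> no flip
Dir SE: opp run (2,2) capped by W -> flip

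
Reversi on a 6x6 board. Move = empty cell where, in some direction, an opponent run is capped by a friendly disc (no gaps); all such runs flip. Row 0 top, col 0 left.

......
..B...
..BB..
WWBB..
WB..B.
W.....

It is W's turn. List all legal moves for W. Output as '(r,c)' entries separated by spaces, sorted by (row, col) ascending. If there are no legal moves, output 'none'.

Answer: (1,3) (1,4) (3,4) (4,2) (5,1) (5,2)

Derivation:
(0,1): no bracket -> illegal
(0,2): no bracket -> illegal
(0,3): no bracket -> illegal
(1,1): no bracket -> illegal
(1,3): flips 1 -> legal
(1,4): flips 3 -> legal
(2,1): no bracket -> illegal
(2,4): no bracket -> illegal
(3,4): flips 2 -> legal
(3,5): no bracket -> illegal
(4,2): flips 1 -> legal
(4,3): no bracket -> illegal
(4,5): no bracket -> illegal
(5,1): flips 1 -> legal
(5,2): flips 1 -> legal
(5,3): no bracket -> illegal
(5,4): no bracket -> illegal
(5,5): no bracket -> illegal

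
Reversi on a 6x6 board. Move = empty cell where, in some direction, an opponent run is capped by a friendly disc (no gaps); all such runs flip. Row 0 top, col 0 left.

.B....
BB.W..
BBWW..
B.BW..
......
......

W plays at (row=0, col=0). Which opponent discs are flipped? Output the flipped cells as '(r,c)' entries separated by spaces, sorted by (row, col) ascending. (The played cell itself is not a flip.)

Answer: (1,1)

Derivation:
Dir NW: edge -> no flip
Dir N: edge -> no flip
Dir NE: edge -> no flip
Dir W: edge -> no flip
Dir E: opp run (0,1), next='.' -> no flip
Dir SW: edge -> no flip
Dir S: opp run (1,0) (2,0) (3,0), next='.' -> no flip
Dir SE: opp run (1,1) capped by W -> flip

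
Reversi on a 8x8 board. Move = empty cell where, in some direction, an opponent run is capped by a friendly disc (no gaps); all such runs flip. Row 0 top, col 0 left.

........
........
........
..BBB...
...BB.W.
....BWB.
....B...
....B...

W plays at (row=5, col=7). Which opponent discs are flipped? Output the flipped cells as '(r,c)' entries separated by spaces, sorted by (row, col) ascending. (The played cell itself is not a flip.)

Answer: (5,6)

Derivation:
Dir NW: first cell 'W' (not opp) -> no flip
Dir N: first cell '.' (not opp) -> no flip
Dir NE: edge -> no flip
Dir W: opp run (5,6) capped by W -> flip
Dir E: edge -> no flip
Dir SW: first cell '.' (not opp) -> no flip
Dir S: first cell '.' (not opp) -> no flip
Dir SE: edge -> no flip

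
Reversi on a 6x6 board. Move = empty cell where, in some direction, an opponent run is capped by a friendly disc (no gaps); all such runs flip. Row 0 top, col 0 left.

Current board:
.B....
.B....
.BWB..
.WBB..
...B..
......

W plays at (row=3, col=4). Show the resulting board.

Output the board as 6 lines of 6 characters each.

Answer: .B....
.B....
.BWB..
.WWWW.
...B..
......

Derivation:
Place W at (3,4); scan 8 dirs for brackets.
Dir NW: opp run (2,3), next='.' -> no flip
Dir N: first cell '.' (not opp) -> no flip
Dir NE: first cell '.' (not opp) -> no flip
Dir W: opp run (3,3) (3,2) capped by W -> flip
Dir E: first cell '.' (not opp) -> no flip
Dir SW: opp run (4,3), next='.' -> no flip
Dir S: first cell '.' (not opp) -> no flip
Dir SE: first cell '.' (not opp) -> no flip
All flips: (3,2) (3,3)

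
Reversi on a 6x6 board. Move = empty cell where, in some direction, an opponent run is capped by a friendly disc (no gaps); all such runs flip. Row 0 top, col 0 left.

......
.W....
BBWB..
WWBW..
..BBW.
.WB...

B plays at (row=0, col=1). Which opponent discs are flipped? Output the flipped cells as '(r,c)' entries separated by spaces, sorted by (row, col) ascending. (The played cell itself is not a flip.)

Dir NW: edge -> no flip
Dir N: edge -> no flip
Dir NE: edge -> no flip
Dir W: first cell '.' (not opp) -> no flip
Dir E: first cell '.' (not opp) -> no flip
Dir SW: first cell '.' (not opp) -> no flip
Dir S: opp run (1,1) capped by B -> flip
Dir SE: first cell '.' (not opp) -> no flip

Answer: (1,1)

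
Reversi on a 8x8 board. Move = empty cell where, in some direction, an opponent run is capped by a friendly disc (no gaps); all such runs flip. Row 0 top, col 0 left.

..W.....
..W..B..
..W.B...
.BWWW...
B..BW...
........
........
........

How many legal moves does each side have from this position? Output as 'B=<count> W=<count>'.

-- B to move --
(0,1): no bracket -> illegal
(0,3): no bracket -> illegal
(1,1): no bracket -> illegal
(1,3): flips 1 -> legal
(2,1): flips 1 -> legal
(2,3): flips 1 -> legal
(2,5): flips 1 -> legal
(3,5): flips 3 -> legal
(4,1): no bracket -> illegal
(4,2): flips 1 -> legal
(4,5): flips 1 -> legal
(5,3): no bracket -> illegal
(5,4): flips 2 -> legal
(5,5): no bracket -> illegal
B mobility = 8
-- W to move --
(0,4): no bracket -> illegal
(0,5): no bracket -> illegal
(0,6): flips 2 -> legal
(1,3): no bracket -> illegal
(1,4): flips 1 -> legal
(1,6): no bracket -> illegal
(2,0): no bracket -> illegal
(2,1): no bracket -> illegal
(2,3): no bracket -> illegal
(2,5): no bracket -> illegal
(2,6): no bracket -> illegal
(3,0): flips 1 -> legal
(3,5): no bracket -> illegal
(4,1): no bracket -> illegal
(4,2): flips 1 -> legal
(5,0): no bracket -> illegal
(5,1): no bracket -> illegal
(5,2): flips 1 -> legal
(5,3): flips 1 -> legal
(5,4): flips 1 -> legal
W mobility = 7

Answer: B=8 W=7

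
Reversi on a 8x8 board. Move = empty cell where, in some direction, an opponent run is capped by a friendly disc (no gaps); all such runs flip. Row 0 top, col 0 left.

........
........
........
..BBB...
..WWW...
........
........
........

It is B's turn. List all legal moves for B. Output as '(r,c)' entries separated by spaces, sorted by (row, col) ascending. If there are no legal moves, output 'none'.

(3,1): no bracket -> illegal
(3,5): no bracket -> illegal
(4,1): no bracket -> illegal
(4,5): no bracket -> illegal
(5,1): flips 1 -> legal
(5,2): flips 2 -> legal
(5,3): flips 1 -> legal
(5,4): flips 2 -> legal
(5,5): flips 1 -> legal

Answer: (5,1) (5,2) (5,3) (5,4) (5,5)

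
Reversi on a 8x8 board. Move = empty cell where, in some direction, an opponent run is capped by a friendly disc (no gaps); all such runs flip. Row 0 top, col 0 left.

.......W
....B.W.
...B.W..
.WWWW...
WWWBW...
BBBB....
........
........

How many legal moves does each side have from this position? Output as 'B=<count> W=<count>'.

Answer: B=8 W=10

Derivation:
-- B to move --
(0,5): no bracket -> illegal
(0,6): no bracket -> illegal
(1,5): no bracket -> illegal
(1,7): no bracket -> illegal
(2,0): flips 2 -> legal
(2,1): flips 3 -> legal
(2,2): flips 2 -> legal
(2,4): flips 2 -> legal
(2,6): no bracket -> illegal
(2,7): no bracket -> illegal
(3,0): flips 2 -> legal
(3,5): flips 1 -> legal
(3,6): flips 1 -> legal
(4,5): flips 2 -> legal
(5,4): no bracket -> illegal
(5,5): no bracket -> illegal
B mobility = 8
-- W to move --
(0,3): flips 1 -> legal
(0,4): no bracket -> illegal
(0,5): flips 2 -> legal
(1,2): flips 1 -> legal
(1,3): flips 1 -> legal
(1,5): no bracket -> illegal
(2,2): no bracket -> illegal
(2,4): no bracket -> illegal
(5,4): flips 1 -> legal
(6,0): flips 2 -> legal
(6,1): flips 3 -> legal
(6,2): flips 3 -> legal
(6,3): flips 3 -> legal
(6,4): flips 1 -> legal
W mobility = 10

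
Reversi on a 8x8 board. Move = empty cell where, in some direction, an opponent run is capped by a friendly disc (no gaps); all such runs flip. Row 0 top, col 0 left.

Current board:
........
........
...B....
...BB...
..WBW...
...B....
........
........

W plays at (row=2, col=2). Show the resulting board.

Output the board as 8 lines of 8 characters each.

Place W at (2,2); scan 8 dirs for brackets.
Dir NW: first cell '.' (not opp) -> no flip
Dir N: first cell '.' (not opp) -> no flip
Dir NE: first cell '.' (not opp) -> no flip
Dir W: first cell '.' (not opp) -> no flip
Dir E: opp run (2,3), next='.' -> no flip
Dir SW: first cell '.' (not opp) -> no flip
Dir S: first cell '.' (not opp) -> no flip
Dir SE: opp run (3,3) capped by W -> flip
All flips: (3,3)

Answer: ........
........
..WB....
...WB...
..WBW...
...B....
........
........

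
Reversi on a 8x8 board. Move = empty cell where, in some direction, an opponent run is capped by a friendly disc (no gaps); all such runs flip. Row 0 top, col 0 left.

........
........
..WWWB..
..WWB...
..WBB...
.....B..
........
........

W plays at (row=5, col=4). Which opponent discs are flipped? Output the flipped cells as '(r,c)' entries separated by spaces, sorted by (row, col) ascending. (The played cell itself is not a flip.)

Dir NW: opp run (4,3) capped by W -> flip
Dir N: opp run (4,4) (3,4) capped by W -> flip
Dir NE: first cell '.' (not opp) -> no flip
Dir W: first cell '.' (not opp) -> no flip
Dir E: opp run (5,5), next='.' -> no flip
Dir SW: first cell '.' (not opp) -> no flip
Dir S: first cell '.' (not opp) -> no flip
Dir SE: first cell '.' (not opp) -> no flip

Answer: (3,4) (4,3) (4,4)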